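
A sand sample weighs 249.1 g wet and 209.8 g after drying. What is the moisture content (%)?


Formula: MC = (W_wet - W_dry) / W_wet * 100
Water mass = 249.1 - 209.8 = 39.3 g
MC = 39.3 / 249.1 * 100 = 15.7768%

15.7768%


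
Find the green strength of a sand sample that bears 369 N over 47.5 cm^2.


Formula: Compressive Strength = Force / Area
Strength = 369 N / 47.5 cm^2 = 7.7684 N/cm^2

Final answer: 7.7684 N/cm^2


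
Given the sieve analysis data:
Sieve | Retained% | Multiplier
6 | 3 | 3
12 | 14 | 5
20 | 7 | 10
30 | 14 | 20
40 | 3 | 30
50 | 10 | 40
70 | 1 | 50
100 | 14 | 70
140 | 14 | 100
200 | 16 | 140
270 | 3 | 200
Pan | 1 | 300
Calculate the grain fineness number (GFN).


Formula: GFN = sum(pct * multiplier) / sum(pct)
sum(pct * multiplier) = 6489
sum(pct) = 100
GFN = 6489 / 100 = 64.89

Answer: 64.89


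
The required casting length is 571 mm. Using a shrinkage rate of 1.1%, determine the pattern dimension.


Formula: L_pattern = L_casting * (1 + shrinkage_rate/100)
Shrinkage factor = 1 + 1.1/100 = 1.011
L_pattern = 571 mm * 1.011 = 577.2810 mm

Answer: 577.2810 mm


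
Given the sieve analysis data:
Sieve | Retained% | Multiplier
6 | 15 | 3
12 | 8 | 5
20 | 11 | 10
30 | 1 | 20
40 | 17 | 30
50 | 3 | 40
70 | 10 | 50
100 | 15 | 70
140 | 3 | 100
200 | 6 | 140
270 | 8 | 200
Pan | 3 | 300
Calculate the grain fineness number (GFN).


Formula: GFN = sum(pct * multiplier) / sum(pct)
sum(pct * multiplier) = 6035
sum(pct) = 100
GFN = 6035 / 100 = 60.35

Answer: 60.35


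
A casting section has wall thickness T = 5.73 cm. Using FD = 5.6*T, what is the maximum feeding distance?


Formula: FD = 5.6 * T  (riser feeding-distance rule)
FD = 5.6 * 5.73 cm = 32.0880 cm

Final answer: 32.0880 cm


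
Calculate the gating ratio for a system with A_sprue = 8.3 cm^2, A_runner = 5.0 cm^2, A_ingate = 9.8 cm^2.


Sprue:Runner:Ingate = 1 : 5.0/8.3 : 9.8/8.3 = 1:0.60:1.18

1:0.60:1.18


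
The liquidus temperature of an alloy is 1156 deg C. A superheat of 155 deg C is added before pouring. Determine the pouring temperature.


Formula: T_pour = T_melt + Superheat
T_pour = 1156 + 155 = 1311 deg C

Answer: 1311 deg C


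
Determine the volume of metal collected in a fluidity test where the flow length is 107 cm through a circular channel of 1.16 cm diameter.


Formula: V = pi * (d/2)^2 * L  (cylinder volume)
Radius = 1.16/2 = 0.58 cm
V = pi * 0.58^2 * 107 = 113.0810 cm^3

113.0810 cm^3


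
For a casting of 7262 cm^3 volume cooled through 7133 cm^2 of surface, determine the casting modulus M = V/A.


Formula: Casting Modulus M = V / A
M = 7262 cm^3 / 7133 cm^2 = 1.0181 cm


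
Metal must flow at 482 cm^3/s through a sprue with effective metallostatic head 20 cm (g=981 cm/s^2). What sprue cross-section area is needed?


Formula: v = sqrt(2*g*h), A = Q/v
Velocity: v = sqrt(2 * 981 * 20) = sqrt(39240) = 198.0909 cm/s
Sprue area: A = Q / v = 482 / 198.0909 = 2.4332 cm^2


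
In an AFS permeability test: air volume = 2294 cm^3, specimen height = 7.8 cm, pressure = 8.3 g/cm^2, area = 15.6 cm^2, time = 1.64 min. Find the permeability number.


Formula: Permeability Number P = (V * H) / (p * A * t)
Numerator: V * H = 2294 * 7.8 = 17893.2
Denominator: p * A * t = 8.3 * 15.6 * 1.64 = 212.3472
P = 17893.2 / 212.3472 = 84.2639

Answer: 84.2639


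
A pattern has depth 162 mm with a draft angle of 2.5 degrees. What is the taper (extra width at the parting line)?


Formula: taper = depth * tan(draft_angle)
tan(2.5 deg) = 0.0436609
taper = 162 mm * 0.0436609 = 7.0731 mm


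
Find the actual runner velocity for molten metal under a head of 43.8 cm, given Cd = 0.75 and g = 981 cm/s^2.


Formula: v = Cd * sqrt(2 * g * h)  (Torricelli with discharge coefficient)
2*g*h = 2 * 981 * 43.8 = 85935.6 cm^2/s^2
sqrt(85935.6) = 293.14774 cm/s
v = 0.75 * 293.14774 = 219.8608 cm/s


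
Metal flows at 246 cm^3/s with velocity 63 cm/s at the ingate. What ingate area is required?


Formula: A_ingate = Q / v  (continuity equation)
A = 246 cm^3/s / 63 cm/s = 3.9048 cm^2

3.9048 cm^2


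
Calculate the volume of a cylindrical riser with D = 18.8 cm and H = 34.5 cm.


Formula: V = pi * (D/2)^2 * H  (cylinder volume)
Radius = D/2 = 18.8/2 = 9.4 cm
V = pi * 9.4^2 * 34.5 = 9576.8939 cm^3

Answer: 9576.8939 cm^3


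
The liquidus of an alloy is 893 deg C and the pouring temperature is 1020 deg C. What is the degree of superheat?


Formula: Superheat = T_pour - T_melt
Superheat = 1020 - 893 = 127 deg C


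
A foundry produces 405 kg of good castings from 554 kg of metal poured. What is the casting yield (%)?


Formula: Casting Yield = (W_good / W_total) * 100
Yield = (405 kg / 554 kg) * 100 = 73.1047%

Final answer: 73.1047%


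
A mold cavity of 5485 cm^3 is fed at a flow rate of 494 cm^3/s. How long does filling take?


Formula: t_fill = V_mold / Q_flow
t = 5485 cm^3 / 494 cm^3/s = 11.1032 s

Answer: 11.1032 s


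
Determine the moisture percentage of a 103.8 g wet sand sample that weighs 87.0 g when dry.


Formula: MC = (W_wet - W_dry) / W_wet * 100
Water mass = 103.8 - 87.0 = 16.8 g
MC = 16.8 / 103.8 * 100 = 16.1850%

16.1850%


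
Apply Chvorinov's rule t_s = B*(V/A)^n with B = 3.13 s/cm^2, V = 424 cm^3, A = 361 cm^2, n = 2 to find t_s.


Formula: t_s = B * (V/A)^n  (Chvorinov's rule, n=2)
Modulus M = V/A = 424/361 = 1.174515 cm
M^2 = 1.174515^2 = 1.379485 cm^2
t_s = 3.13 * 1.379485 = 4.3178 s

Final answer: 4.3178 s


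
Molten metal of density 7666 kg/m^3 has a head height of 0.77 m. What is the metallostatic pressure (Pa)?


Formula: P = rho * g * h
rho * g = 7666 * 9.81 = 75203.46 N/m^3
P = 75203.46 * 0.77 = 57906.6642 Pa

57906.6642 Pa


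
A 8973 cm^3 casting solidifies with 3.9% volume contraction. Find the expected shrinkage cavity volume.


Formula: V_shrink = V_casting * shrinkage_pct / 100
V_shrink = 8973 cm^3 * 3.9 / 100 = 349.9470 cm^3

Answer: 349.9470 cm^3


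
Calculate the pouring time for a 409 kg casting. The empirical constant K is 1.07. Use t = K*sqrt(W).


Formula: t = K * sqrt(W)
sqrt(W) = sqrt(409) = 20.22375
t = 1.07 * 20.22375 = 21.6394 s

21.6394 s


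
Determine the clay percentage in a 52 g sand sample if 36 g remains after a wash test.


Formula: Clay% = (W_total - W_washed) / W_total * 100
Clay mass = 52 - 36 = 16 g
Clay% = 16 / 52 * 100 = 30.7692%

30.7692%


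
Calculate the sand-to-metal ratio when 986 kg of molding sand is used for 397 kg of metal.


Formula: Sand-to-Metal Ratio = W_sand / W_metal
Ratio = 986 kg / 397 kg = 2.4836

Final answer: 2.4836


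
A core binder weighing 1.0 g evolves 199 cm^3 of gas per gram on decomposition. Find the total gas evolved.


Formula: V_gas = W_binder * gas_evolution_rate
V = 1.0 g * 199 cm^3/g = 199.0000 cm^3

Answer: 199.0000 cm^3


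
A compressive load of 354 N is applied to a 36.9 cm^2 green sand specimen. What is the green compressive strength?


Formula: Compressive Strength = Force / Area
Strength = 354 N / 36.9 cm^2 = 9.5935 N/cm^2

9.5935 N/cm^2


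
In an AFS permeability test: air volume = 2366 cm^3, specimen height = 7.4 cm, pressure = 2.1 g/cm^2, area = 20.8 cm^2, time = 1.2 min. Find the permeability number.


Formula: Permeability Number P = (V * H) / (p * A * t)
Numerator: V * H = 2366 * 7.4 = 17508.4
Denominator: p * A * t = 2.1 * 20.8 * 1.2 = 52.416
P = 17508.4 / 52.416 = 334.0278


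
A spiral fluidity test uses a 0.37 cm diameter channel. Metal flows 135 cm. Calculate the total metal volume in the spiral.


Formula: V = pi * (d/2)^2 * L  (cylinder volume)
Radius = 0.37/2 = 0.185 cm
V = pi * 0.185^2 * 135 = 14.5153 cm^3

14.5153 cm^3


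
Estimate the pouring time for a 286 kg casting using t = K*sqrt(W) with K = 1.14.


Formula: t = K * sqrt(W)
sqrt(W) = sqrt(286) = 16.91153
t = 1.14 * 16.91153 = 19.2791 s


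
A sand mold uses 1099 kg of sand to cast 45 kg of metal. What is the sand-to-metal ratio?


Formula: Sand-to-Metal Ratio = W_sand / W_metal
Ratio = 1099 kg / 45 kg = 24.4222

Final answer: 24.4222


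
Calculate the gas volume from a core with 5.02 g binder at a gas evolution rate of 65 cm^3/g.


Formula: V_gas = W_binder * gas_evolution_rate
V = 5.02 g * 65 cm^3/g = 326.3000 cm^3

Answer: 326.3000 cm^3


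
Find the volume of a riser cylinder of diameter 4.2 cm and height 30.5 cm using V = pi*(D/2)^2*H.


Formula: V = pi * (D/2)^2 * H  (cylinder volume)
Radius = D/2 = 4.2/2 = 2.1 cm
V = pi * 2.1^2 * 30.5 = 422.5599 cm^3


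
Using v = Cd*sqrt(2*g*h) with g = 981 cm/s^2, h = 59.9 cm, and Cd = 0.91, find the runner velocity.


Formula: v = Cd * sqrt(2 * g * h)  (Torricelli with discharge coefficient)
2*g*h = 2 * 981 * 59.9 = 117523.8 cm^2/s^2
sqrt(117523.8) = 342.81744 cm/s
v = 0.91 * 342.81744 = 311.9639 cm/s

311.9639 cm/s


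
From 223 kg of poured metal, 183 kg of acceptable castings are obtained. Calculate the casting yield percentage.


Formula: Casting Yield = (W_good / W_total) * 100
Yield = (183 kg / 223 kg) * 100 = 82.0628%

Final answer: 82.0628%


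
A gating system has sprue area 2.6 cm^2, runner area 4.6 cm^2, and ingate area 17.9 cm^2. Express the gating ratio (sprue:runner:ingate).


Sprue:Runner:Ingate = 1 : 4.6/2.6 : 17.9/2.6 = 1:1.77:6.88

Final answer: 1:1.77:6.88


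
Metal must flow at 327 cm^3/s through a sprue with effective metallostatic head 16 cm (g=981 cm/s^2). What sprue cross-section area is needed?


Formula: v = sqrt(2*g*h), A = Q/v
Velocity: v = sqrt(2 * 981 * 16) = sqrt(31392) = 177.1779 cm/s
Sprue area: A = Q / v = 327 / 177.1779 = 1.8456 cm^2

Final answer: 1.8456 cm^2


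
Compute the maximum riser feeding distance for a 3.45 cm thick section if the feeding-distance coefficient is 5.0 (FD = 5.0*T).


Formula: FD = 5.0 * T  (riser feeding-distance rule)
FD = 5.0 * 3.45 cm = 17.2500 cm


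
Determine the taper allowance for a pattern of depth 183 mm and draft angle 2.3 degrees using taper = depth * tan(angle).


Formula: taper = depth * tan(draft_angle)
tan(2.3 deg) = 0.0401641
taper = 183 mm * 0.0401641 = 7.3500 mm

Final answer: 7.3500 mm


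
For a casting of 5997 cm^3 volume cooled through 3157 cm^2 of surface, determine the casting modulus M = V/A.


Formula: Casting Modulus M = V / A
M = 5997 cm^3 / 3157 cm^2 = 1.8996 cm

Answer: 1.8996 cm


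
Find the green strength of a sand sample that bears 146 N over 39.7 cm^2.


Formula: Compressive Strength = Force / Area
Strength = 146 N / 39.7 cm^2 = 3.6776 N/cm^2

Final answer: 3.6776 N/cm^2


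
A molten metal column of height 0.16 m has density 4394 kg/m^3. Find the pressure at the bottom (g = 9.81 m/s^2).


Formula: P = rho * g * h
rho * g = 4394 * 9.81 = 43105.14 N/m^3
P = 43105.14 * 0.16 = 6896.8224 Pa

6896.8224 Pa


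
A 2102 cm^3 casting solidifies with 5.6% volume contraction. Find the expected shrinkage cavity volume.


Formula: V_shrink = V_casting * shrinkage_pct / 100
V_shrink = 2102 cm^3 * 5.6 / 100 = 117.7120 cm^3

Answer: 117.7120 cm^3


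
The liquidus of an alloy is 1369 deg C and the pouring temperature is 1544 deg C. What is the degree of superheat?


Formula: Superheat = T_pour - T_melt
Superheat = 1544 - 1369 = 175 deg C

175 deg C


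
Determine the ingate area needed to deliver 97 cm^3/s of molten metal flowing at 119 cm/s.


Formula: A_ingate = Q / v  (continuity equation)
A = 97 cm^3/s / 119 cm/s = 0.8151 cm^2

Answer: 0.8151 cm^2


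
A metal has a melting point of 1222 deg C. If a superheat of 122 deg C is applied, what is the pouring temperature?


Formula: T_pour = T_melt + Superheat
T_pour = 1222 + 122 = 1344 deg C

1344 deg C


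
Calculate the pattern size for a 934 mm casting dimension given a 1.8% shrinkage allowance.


Formula: L_pattern = L_casting * (1 + shrinkage_rate/100)
Shrinkage factor = 1 + 1.8/100 = 1.018
L_pattern = 934 mm * 1.018 = 950.8120 mm


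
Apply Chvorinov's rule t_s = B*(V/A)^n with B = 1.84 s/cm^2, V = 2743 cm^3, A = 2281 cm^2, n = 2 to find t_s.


Formula: t_s = B * (V/A)^n  (Chvorinov's rule, n=2)
Modulus M = V/A = 2743/2281 = 1.202543 cm
M^2 = 1.202543^2 = 1.446110 cm^2
t_s = 1.84 * 1.446110 = 2.6608 s

2.6608 s


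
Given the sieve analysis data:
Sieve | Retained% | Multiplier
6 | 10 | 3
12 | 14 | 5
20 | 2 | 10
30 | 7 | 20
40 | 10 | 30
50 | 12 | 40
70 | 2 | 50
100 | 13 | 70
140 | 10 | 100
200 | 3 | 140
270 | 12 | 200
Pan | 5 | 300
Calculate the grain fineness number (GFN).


Formula: GFN = sum(pct * multiplier) / sum(pct)
sum(pct * multiplier) = 7370
sum(pct) = 100
GFN = 7370 / 100 = 73.70


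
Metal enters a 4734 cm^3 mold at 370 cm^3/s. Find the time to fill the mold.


Formula: t_fill = V_mold / Q_flow
t = 4734 cm^3 / 370 cm^3/s = 12.7946 s

Answer: 12.7946 s


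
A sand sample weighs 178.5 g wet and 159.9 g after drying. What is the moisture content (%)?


Formula: MC = (W_wet - W_dry) / W_wet * 100
Water mass = 178.5 - 159.9 = 18.6 g
MC = 18.6 / 178.5 * 100 = 10.4202%

Answer: 10.4202%


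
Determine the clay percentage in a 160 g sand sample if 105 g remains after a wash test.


Formula: Clay% = (W_total - W_washed) / W_total * 100
Clay mass = 160 - 105 = 55 g
Clay% = 55 / 160 * 100 = 34.3750%

34.3750%


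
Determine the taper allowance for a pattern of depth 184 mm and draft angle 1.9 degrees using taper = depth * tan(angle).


Formula: taper = depth * tan(draft_angle)
tan(1.9 deg) = 0.0331734
taper = 184 mm * 0.0331734 = 6.1039 mm

Final answer: 6.1039 mm


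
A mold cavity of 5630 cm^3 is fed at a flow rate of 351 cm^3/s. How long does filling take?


Formula: t_fill = V_mold / Q_flow
t = 5630 cm^3 / 351 cm^3/s = 16.0399 s

16.0399 s


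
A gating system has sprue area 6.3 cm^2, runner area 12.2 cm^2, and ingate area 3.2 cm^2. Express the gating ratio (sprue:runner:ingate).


Sprue:Runner:Ingate = 1 : 12.2/6.3 : 3.2/6.3 = 1:1.94:0.51

Answer: 1:1.94:0.51


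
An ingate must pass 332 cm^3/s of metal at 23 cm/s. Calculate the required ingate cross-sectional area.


Formula: A_ingate = Q / v  (continuity equation)
A = 332 cm^3/s / 23 cm/s = 14.4348 cm^2

Final answer: 14.4348 cm^2


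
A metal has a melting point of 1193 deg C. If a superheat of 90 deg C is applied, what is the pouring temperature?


Formula: T_pour = T_melt + Superheat
T_pour = 1193 + 90 = 1283 deg C

1283 deg C


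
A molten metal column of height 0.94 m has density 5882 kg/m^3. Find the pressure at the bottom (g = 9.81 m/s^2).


Formula: P = rho * g * h
rho * g = 5882 * 9.81 = 57702.42 N/m^3
P = 57702.42 * 0.94 = 54240.2748 Pa

54240.2748 Pa


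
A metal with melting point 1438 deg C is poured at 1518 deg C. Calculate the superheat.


Formula: Superheat = T_pour - T_melt
Superheat = 1518 - 1438 = 80 deg C

80 deg C


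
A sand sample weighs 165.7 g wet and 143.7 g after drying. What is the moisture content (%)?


Formula: MC = (W_wet - W_dry) / W_wet * 100
Water mass = 165.7 - 143.7 = 22.0 g
MC = 22.0 / 165.7 * 100 = 13.2770%


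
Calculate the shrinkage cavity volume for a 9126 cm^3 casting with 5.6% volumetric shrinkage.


Formula: V_shrink = V_casting * shrinkage_pct / 100
V_shrink = 9126 cm^3 * 5.6 / 100 = 511.0560 cm^3


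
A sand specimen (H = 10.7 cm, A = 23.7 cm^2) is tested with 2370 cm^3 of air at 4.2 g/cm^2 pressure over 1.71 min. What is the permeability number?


Formula: Permeability Number P = (V * H) / (p * A * t)
Numerator: V * H = 2370 * 10.7 = 25359.0
Denominator: p * A * t = 4.2 * 23.7 * 1.71 = 170.2134
P = 25359.0 / 170.2134 = 148.9836

Answer: 148.9836


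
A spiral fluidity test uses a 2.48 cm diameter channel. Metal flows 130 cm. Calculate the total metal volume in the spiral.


Formula: V = pi * (d/2)^2 * L  (cylinder volume)
Radius = 2.48/2 = 1.24 cm
V = pi * 1.24^2 * 130 = 627.9667 cm^3

627.9667 cm^3


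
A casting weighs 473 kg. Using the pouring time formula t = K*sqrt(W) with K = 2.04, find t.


Formula: t = K * sqrt(W)
sqrt(W) = sqrt(473) = 21.74856
t = 2.04 * 21.74856 = 44.3671 s

Answer: 44.3671 s


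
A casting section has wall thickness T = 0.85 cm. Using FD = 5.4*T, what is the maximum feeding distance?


Formula: FD = 5.4 * T  (riser feeding-distance rule)
FD = 5.4 * 0.85 cm = 4.5900 cm


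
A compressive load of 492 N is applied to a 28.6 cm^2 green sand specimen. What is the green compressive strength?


Formula: Compressive Strength = Force / Area
Strength = 492 N / 28.6 cm^2 = 17.2028 N/cm^2

Final answer: 17.2028 N/cm^2


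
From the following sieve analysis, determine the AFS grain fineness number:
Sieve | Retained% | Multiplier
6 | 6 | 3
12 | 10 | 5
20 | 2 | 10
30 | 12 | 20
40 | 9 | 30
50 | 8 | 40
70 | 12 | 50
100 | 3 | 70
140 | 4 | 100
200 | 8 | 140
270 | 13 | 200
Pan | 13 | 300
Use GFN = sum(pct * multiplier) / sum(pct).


Formula: GFN = sum(pct * multiplier) / sum(pct)
sum(pct * multiplier) = 9748
sum(pct) = 100
GFN = 9748 / 100 = 97.48

Answer: 97.48


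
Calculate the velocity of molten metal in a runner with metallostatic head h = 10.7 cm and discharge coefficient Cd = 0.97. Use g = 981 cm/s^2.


Formula: v = Cd * sqrt(2 * g * h)  (Torricelli with discharge coefficient)
2*g*h = 2 * 981 * 10.7 = 20993.4 cm^2/s^2
sqrt(20993.4) = 144.89099 cm/s
v = 0.97 * 144.89099 = 140.5443 cm/s

Final answer: 140.5443 cm/s


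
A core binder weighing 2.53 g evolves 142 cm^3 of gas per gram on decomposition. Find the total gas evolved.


Formula: V_gas = W_binder * gas_evolution_rate
V = 2.53 g * 142 cm^3/g = 359.2600 cm^3

Answer: 359.2600 cm^3


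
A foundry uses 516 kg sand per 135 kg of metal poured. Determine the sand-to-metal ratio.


Formula: Sand-to-Metal Ratio = W_sand / W_metal
Ratio = 516 kg / 135 kg = 3.8222

Final answer: 3.8222


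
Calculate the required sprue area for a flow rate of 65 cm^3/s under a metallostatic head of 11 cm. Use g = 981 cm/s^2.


Formula: v = sqrt(2*g*h), A = Q/v
Velocity: v = sqrt(2 * 981 * 11) = sqrt(21582) = 146.9081 cm/s
Sprue area: A = Q / v = 65 / 146.9081 = 0.4425 cm^2

Answer: 0.4425 cm^2


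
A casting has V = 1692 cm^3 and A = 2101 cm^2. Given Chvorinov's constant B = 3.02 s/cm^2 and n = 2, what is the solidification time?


Formula: t_s = B * (V/A)^n  (Chvorinov's rule, n=2)
Modulus M = V/A = 1692/2101 = 0.805331 cm
M^2 = 0.805331^2 = 0.648558 cm^2
t_s = 3.02 * 0.648558 = 1.9586 s

Final answer: 1.9586 s


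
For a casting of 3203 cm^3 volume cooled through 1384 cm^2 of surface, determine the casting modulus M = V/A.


Formula: Casting Modulus M = V / A
M = 3203 cm^3 / 1384 cm^2 = 2.3143 cm

Final answer: 2.3143 cm


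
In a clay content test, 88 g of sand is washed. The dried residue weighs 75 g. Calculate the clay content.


Formula: Clay% = (W_total - W_washed) / W_total * 100
Clay mass = 88 - 75 = 13 g
Clay% = 13 / 88 * 100 = 14.7727%

14.7727%


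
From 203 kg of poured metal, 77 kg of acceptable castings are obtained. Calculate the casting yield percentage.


Formula: Casting Yield = (W_good / W_total) * 100
Yield = (77 kg / 203 kg) * 100 = 37.9310%

37.9310%


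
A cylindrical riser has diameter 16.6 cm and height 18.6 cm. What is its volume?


Formula: V = pi * (D/2)^2 * H  (cylinder volume)
Radius = D/2 = 16.6/2 = 8.3 cm
V = pi * 8.3^2 * 18.6 = 4025.4923 cm^3

Final answer: 4025.4923 cm^3


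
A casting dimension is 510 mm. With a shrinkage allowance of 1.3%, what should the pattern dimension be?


Formula: L_pattern = L_casting * (1 + shrinkage_rate/100)
Shrinkage factor = 1 + 1.3/100 = 1.013
L_pattern = 510 mm * 1.013 = 516.6300 mm

Final answer: 516.6300 mm


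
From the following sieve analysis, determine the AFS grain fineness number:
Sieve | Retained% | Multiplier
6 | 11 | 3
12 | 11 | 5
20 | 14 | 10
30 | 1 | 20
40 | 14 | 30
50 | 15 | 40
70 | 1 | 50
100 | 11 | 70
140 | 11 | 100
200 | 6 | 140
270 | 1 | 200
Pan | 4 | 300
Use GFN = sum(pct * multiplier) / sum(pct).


Formula: GFN = sum(pct * multiplier) / sum(pct)
sum(pct * multiplier) = 5428
sum(pct) = 100
GFN = 5428 / 100 = 54.28


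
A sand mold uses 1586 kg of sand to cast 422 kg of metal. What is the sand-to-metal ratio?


Formula: Sand-to-Metal Ratio = W_sand / W_metal
Ratio = 1586 kg / 422 kg = 3.7583

Answer: 3.7583


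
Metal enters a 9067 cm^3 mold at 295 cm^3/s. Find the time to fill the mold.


Formula: t_fill = V_mold / Q_flow
t = 9067 cm^3 / 295 cm^3/s = 30.7356 s

Final answer: 30.7356 s


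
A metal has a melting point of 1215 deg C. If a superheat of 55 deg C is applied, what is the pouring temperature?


Formula: T_pour = T_melt + Superheat
T_pour = 1215 + 55 = 1270 deg C


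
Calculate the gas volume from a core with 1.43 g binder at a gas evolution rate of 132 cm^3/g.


Formula: V_gas = W_binder * gas_evolution_rate
V = 1.43 g * 132 cm^3/g = 188.7600 cm^3


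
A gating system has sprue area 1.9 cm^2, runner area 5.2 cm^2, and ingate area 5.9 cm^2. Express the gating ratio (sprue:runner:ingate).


Sprue:Runner:Ingate = 1 : 5.2/1.9 : 5.9/1.9 = 1:2.74:3.11

1:2.74:3.11


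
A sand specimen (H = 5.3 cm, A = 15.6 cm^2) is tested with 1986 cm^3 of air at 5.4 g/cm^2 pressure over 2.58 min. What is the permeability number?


Formula: Permeability Number P = (V * H) / (p * A * t)
Numerator: V * H = 1986 * 5.3 = 10525.8
Denominator: p * A * t = 5.4 * 15.6 * 2.58 = 217.3392
P = 10525.8 / 217.3392 = 48.4303

Final answer: 48.4303


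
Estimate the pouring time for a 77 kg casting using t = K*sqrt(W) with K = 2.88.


Formula: t = K * sqrt(W)
sqrt(W) = sqrt(77) = 8.77496
t = 2.88 * 8.77496 = 25.2719 s

Answer: 25.2719 s


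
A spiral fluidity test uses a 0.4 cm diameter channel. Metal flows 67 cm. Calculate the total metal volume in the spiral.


Formula: V = pi * (d/2)^2 * L  (cylinder volume)
Radius = 0.4/2 = 0.2 cm
V = pi * 0.2^2 * 67 = 8.4195 cm^3

Answer: 8.4195 cm^3


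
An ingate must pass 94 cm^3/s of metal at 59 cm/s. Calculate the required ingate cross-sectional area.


Formula: A_ingate = Q / v  (continuity equation)
A = 94 cm^3/s / 59 cm/s = 1.5932 cm^2


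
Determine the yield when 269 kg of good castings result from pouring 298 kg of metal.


Formula: Casting Yield = (W_good / W_total) * 100
Yield = (269 kg / 298 kg) * 100 = 90.2685%

90.2685%


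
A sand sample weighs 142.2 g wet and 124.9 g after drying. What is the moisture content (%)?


Formula: MC = (W_wet - W_dry) / W_wet * 100
Water mass = 142.2 - 124.9 = 17.3 g
MC = 17.3 / 142.2 * 100 = 12.1660%

12.1660%


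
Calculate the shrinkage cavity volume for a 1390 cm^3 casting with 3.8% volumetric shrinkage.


Formula: V_shrink = V_casting * shrinkage_pct / 100
V_shrink = 1390 cm^3 * 3.8 / 100 = 52.8200 cm^3

Answer: 52.8200 cm^3


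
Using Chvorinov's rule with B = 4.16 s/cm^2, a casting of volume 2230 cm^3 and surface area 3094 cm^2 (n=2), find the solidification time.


Formula: t_s = B * (V/A)^n  (Chvorinov's rule, n=2)
Modulus M = V/A = 2230/3094 = 0.720750 cm
M^2 = 0.720750^2 = 0.519481 cm^2
t_s = 4.16 * 0.519481 = 2.1610 s


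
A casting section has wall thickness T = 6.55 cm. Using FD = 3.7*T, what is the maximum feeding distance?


Formula: FD = 3.7 * T  (riser feeding-distance rule)
FD = 3.7 * 6.55 cm = 24.2350 cm

24.2350 cm


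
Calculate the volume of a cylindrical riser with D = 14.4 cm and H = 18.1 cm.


Formula: V = pi * (D/2)^2 * H  (cylinder volume)
Radius = D/2 = 14.4/2 = 7.2 cm
V = pi * 7.2^2 * 18.1 = 2947.7690 cm^3


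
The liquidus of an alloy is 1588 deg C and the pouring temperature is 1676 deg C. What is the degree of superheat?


Formula: Superheat = T_pour - T_melt
Superheat = 1676 - 1588 = 88 deg C

88 deg C


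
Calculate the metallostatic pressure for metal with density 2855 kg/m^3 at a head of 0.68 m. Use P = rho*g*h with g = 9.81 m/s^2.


Formula: P = rho * g * h
rho * g = 2855 * 9.81 = 28007.55 N/m^3
P = 28007.55 * 0.68 = 19045.1340 Pa

19045.1340 Pa


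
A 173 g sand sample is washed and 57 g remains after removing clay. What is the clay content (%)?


Formula: Clay% = (W_total - W_washed) / W_total * 100
Clay mass = 173 - 57 = 116 g
Clay% = 116 / 173 * 100 = 67.0520%

67.0520%


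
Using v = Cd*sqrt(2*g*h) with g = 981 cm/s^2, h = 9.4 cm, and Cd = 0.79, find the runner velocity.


Formula: v = Cd * sqrt(2 * g * h)  (Torricelli with discharge coefficient)
2*g*h = 2 * 981 * 9.4 = 18442.8 cm^2/s^2
sqrt(18442.8) = 135.80427 cm/s
v = 0.79 * 135.80427 = 107.2854 cm/s


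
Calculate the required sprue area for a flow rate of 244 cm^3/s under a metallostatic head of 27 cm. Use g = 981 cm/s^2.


Formula: v = sqrt(2*g*h), A = Q/v
Velocity: v = sqrt(2 * 981 * 27) = sqrt(52974) = 230.1608 cm/s
Sprue area: A = Q / v = 244 / 230.1608 = 1.0601 cm^2

1.0601 cm^2


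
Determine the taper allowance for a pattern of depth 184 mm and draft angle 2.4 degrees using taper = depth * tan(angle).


Formula: taper = depth * tan(draft_angle)
tan(2.4 deg) = 0.0419124
taper = 184 mm * 0.0419124 = 7.7119 mm

Final answer: 7.7119 mm


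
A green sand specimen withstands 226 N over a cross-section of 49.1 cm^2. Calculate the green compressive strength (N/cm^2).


Formula: Compressive Strength = Force / Area
Strength = 226 N / 49.1 cm^2 = 4.6029 N/cm^2

4.6029 N/cm^2


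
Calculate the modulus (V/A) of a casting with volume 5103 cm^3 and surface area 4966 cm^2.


Formula: Casting Modulus M = V / A
M = 5103 cm^3 / 4966 cm^2 = 1.0276 cm


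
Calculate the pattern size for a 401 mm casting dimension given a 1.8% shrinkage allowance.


Formula: L_pattern = L_casting * (1 + shrinkage_rate/100)
Shrinkage factor = 1 + 1.8/100 = 1.018
L_pattern = 401 mm * 1.018 = 408.2180 mm

408.2180 mm


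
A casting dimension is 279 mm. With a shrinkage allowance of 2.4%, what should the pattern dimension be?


Formula: L_pattern = L_casting * (1 + shrinkage_rate/100)
Shrinkage factor = 1 + 2.4/100 = 1.024
L_pattern = 279 mm * 1.024 = 285.6960 mm

Answer: 285.6960 mm


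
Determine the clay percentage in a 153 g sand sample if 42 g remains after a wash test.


Formula: Clay% = (W_total - W_washed) / W_total * 100
Clay mass = 153 - 42 = 111 g
Clay% = 111 / 153 * 100 = 72.5490%

Answer: 72.5490%


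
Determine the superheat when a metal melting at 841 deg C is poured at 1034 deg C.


Formula: Superheat = T_pour - T_melt
Superheat = 1034 - 841 = 193 deg C


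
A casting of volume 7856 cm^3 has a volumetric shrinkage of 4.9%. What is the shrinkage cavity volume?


Formula: V_shrink = V_casting * shrinkage_pct / 100
V_shrink = 7856 cm^3 * 4.9 / 100 = 384.9440 cm^3


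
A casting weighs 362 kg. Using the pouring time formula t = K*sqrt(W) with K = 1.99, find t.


Formula: t = K * sqrt(W)
sqrt(W) = sqrt(362) = 19.02630
t = 1.99 * 19.02630 = 37.8623 s

Answer: 37.8623 s


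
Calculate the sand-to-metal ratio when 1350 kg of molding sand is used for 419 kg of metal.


Formula: Sand-to-Metal Ratio = W_sand / W_metal
Ratio = 1350 kg / 419 kg = 3.2220

Answer: 3.2220


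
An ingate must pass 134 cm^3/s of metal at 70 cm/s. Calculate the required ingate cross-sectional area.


Formula: A_ingate = Q / v  (continuity equation)
A = 134 cm^3/s / 70 cm/s = 1.9143 cm^2


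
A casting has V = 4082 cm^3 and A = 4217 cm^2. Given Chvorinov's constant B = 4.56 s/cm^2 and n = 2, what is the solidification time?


Formula: t_s = B * (V/A)^n  (Chvorinov's rule, n=2)
Modulus M = V/A = 4082/4217 = 0.967987 cm
M^2 = 0.967987^2 = 0.936999 cm^2
t_s = 4.56 * 0.936999 = 4.2727 s


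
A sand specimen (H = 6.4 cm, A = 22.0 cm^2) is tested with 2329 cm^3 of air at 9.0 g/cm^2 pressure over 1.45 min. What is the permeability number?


Formula: Permeability Number P = (V * H) / (p * A * t)
Numerator: V * H = 2329 * 6.4 = 14905.6
Denominator: p * A * t = 9.0 * 22.0 * 1.45 = 287.1
P = 14905.6 / 287.1 = 51.9178

Final answer: 51.9178


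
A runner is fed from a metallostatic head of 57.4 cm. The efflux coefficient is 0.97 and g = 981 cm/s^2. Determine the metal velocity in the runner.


Formula: v = Cd * sqrt(2 * g * h)  (Torricelli with discharge coefficient)
2*g*h = 2 * 981 * 57.4 = 112618.8 cm^2/s^2
sqrt(112618.8) = 335.58725 cm/s
v = 0.97 * 335.58725 = 325.5196 cm/s

325.5196 cm/s


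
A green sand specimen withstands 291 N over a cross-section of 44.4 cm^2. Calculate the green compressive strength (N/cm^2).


Formula: Compressive Strength = Force / Area
Strength = 291 N / 44.4 cm^2 = 6.5541 N/cm^2

Final answer: 6.5541 N/cm^2


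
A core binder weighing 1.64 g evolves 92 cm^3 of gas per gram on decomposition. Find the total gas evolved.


Formula: V_gas = W_binder * gas_evolution_rate
V = 1.64 g * 92 cm^3/g = 150.8800 cm^3

Answer: 150.8800 cm^3


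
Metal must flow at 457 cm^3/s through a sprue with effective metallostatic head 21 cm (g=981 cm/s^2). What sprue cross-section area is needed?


Formula: v = sqrt(2*g*h), A = Q/v
Velocity: v = sqrt(2 * 981 * 21) = sqrt(41202) = 202.9828 cm/s
Sprue area: A = Q / v = 457 / 202.9828 = 2.2514 cm^2

Final answer: 2.2514 cm^2


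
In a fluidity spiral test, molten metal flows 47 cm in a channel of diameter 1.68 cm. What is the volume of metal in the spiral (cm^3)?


Formula: V = pi * (d/2)^2 * L  (cylinder volume)
Radius = 1.68/2 = 0.84 cm
V = pi * 0.84^2 * 47 = 104.1853 cm^3

Final answer: 104.1853 cm^3


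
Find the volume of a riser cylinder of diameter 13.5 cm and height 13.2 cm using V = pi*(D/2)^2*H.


Formula: V = pi * (D/2)^2 * H  (cylinder volume)
Radius = D/2 = 13.5/2 = 6.75 cm
V = pi * 6.75^2 * 13.2 = 1889.4324 cm^3

Answer: 1889.4324 cm^3


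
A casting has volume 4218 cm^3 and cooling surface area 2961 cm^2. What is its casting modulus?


Formula: Casting Modulus M = V / A
M = 4218 cm^3 / 2961 cm^2 = 1.4245 cm

Answer: 1.4245 cm


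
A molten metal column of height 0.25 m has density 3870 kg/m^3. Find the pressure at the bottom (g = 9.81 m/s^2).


Formula: P = rho * g * h
rho * g = 3870 * 9.81 = 37964.7 N/m^3
P = 37964.7 * 0.25 = 9491.1750 Pa


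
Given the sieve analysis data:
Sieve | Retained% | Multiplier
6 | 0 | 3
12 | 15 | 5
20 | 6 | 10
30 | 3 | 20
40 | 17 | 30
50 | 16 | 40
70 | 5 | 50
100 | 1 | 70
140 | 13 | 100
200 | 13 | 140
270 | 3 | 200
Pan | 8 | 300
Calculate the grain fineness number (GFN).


Formula: GFN = sum(pct * multiplier) / sum(pct)
sum(pct * multiplier) = 7785
sum(pct) = 100
GFN = 7785 / 100 = 77.85

77.85


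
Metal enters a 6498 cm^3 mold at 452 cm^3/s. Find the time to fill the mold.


Formula: t_fill = V_mold / Q_flow
t = 6498 cm^3 / 452 cm^3/s = 14.3761 s

Final answer: 14.3761 s


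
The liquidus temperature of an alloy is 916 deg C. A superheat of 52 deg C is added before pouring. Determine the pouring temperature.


Formula: T_pour = T_melt + Superheat
T_pour = 916 + 52 = 968 deg C

968 deg C


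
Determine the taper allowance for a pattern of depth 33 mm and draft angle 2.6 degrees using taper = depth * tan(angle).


Formula: taper = depth * tan(draft_angle)
tan(2.6 deg) = 0.0454097
taper = 33 mm * 0.0454097 = 1.4985 mm

Final answer: 1.4985 mm


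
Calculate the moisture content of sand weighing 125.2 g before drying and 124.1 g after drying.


Formula: MC = (W_wet - W_dry) / W_wet * 100
Water mass = 125.2 - 124.1 = 1.1 g
MC = 1.1 / 125.2 * 100 = 0.8786%

0.8786%


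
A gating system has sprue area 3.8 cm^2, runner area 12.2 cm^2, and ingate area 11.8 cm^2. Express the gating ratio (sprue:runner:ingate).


Sprue:Runner:Ingate = 1 : 12.2/3.8 : 11.8/3.8 = 1:3.21:3.11


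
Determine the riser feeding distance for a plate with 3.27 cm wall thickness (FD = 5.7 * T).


Formula: FD = 5.7 * T  (riser feeding-distance rule)
FD = 5.7 * 3.27 cm = 18.6390 cm

Final answer: 18.6390 cm


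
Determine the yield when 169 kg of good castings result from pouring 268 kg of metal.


Formula: Casting Yield = (W_good / W_total) * 100
Yield = (169 kg / 268 kg) * 100 = 63.0597%

63.0597%


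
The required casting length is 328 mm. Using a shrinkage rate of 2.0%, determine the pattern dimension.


Formula: L_pattern = L_casting * (1 + shrinkage_rate/100)
Shrinkage factor = 1 + 2.0/100 = 1.02
L_pattern = 328 mm * 1.02 = 334.5600 mm


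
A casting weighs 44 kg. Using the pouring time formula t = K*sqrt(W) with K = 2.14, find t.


Formula: t = K * sqrt(W)
sqrt(W) = sqrt(44) = 6.63325
t = 2.14 * 6.63325 = 14.1952 s

14.1952 s


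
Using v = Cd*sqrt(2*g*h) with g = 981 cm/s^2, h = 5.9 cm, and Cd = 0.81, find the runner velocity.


Formula: v = Cd * sqrt(2 * g * h)  (Torricelli with discharge coefficient)
2*g*h = 2 * 981 * 5.9 = 11575.8 cm^2/s^2
sqrt(11575.8) = 107.59089 cm/s
v = 0.81 * 107.59089 = 87.1486 cm/s


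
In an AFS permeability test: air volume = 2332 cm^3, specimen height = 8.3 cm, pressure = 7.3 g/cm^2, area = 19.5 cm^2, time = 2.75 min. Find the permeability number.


Formula: Permeability Number P = (V * H) / (p * A * t)
Numerator: V * H = 2332 * 8.3 = 19355.6
Denominator: p * A * t = 7.3 * 19.5 * 2.75 = 391.4625
P = 19355.6 / 391.4625 = 49.4443

Final answer: 49.4443


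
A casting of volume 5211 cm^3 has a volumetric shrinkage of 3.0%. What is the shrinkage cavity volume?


Formula: V_shrink = V_casting * shrinkage_pct / 100
V_shrink = 5211 cm^3 * 3.0 / 100 = 156.3300 cm^3

Answer: 156.3300 cm^3


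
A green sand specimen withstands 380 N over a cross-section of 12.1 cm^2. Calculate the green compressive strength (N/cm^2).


Formula: Compressive Strength = Force / Area
Strength = 380 N / 12.1 cm^2 = 31.4050 N/cm^2

31.4050 N/cm^2


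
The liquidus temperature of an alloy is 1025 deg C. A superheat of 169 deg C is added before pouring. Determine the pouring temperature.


Formula: T_pour = T_melt + Superheat
T_pour = 1025 + 169 = 1194 deg C

1194 deg C


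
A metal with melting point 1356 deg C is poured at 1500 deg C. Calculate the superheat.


Formula: Superheat = T_pour - T_melt
Superheat = 1500 - 1356 = 144 deg C

Answer: 144 deg C


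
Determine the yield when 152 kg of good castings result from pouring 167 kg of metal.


Formula: Casting Yield = (W_good / W_total) * 100
Yield = (152 kg / 167 kg) * 100 = 91.0180%

Final answer: 91.0180%


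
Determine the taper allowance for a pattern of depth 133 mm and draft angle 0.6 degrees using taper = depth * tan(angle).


Formula: taper = depth * tan(draft_angle)
tan(0.6 deg) = 0.0104724
taper = 133 mm * 0.0104724 = 1.3928 mm


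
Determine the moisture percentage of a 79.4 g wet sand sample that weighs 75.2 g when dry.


Formula: MC = (W_wet - W_dry) / W_wet * 100
Water mass = 79.4 - 75.2 = 4.2 g
MC = 4.2 / 79.4 * 100 = 5.2897%

Final answer: 5.2897%


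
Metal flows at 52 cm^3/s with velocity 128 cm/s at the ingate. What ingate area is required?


Formula: A_ingate = Q / v  (continuity equation)
A = 52 cm^3/s / 128 cm/s = 0.4062 cm^2

0.4062 cm^2


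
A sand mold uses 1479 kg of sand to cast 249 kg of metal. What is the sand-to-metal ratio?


Formula: Sand-to-Metal Ratio = W_sand / W_metal
Ratio = 1479 kg / 249 kg = 5.9398


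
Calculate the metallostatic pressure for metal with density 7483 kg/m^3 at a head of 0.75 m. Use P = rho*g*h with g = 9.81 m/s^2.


Formula: P = rho * g * h
rho * g = 7483 * 9.81 = 73408.23 N/m^3
P = 73408.23 * 0.75 = 55056.1725 Pa

Final answer: 55056.1725 Pa


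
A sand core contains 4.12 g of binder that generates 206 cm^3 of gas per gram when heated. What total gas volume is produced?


Formula: V_gas = W_binder * gas_evolution_rate
V = 4.12 g * 206 cm^3/g = 848.7200 cm^3

848.7200 cm^3


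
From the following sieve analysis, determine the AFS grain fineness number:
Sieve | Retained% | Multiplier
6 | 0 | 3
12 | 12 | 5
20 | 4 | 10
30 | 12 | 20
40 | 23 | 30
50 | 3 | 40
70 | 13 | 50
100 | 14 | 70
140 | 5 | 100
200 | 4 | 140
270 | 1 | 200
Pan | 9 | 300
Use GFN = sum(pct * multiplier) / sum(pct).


Formula: GFN = sum(pct * multiplier) / sum(pct)
sum(pct * multiplier) = 6740
sum(pct) = 100
GFN = 6740 / 100 = 67.40

Final answer: 67.40


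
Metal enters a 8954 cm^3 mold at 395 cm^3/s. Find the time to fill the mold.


Formula: t_fill = V_mold / Q_flow
t = 8954 cm^3 / 395 cm^3/s = 22.6684 s


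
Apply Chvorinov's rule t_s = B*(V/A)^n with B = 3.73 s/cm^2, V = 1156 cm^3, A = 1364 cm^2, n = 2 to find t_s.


Formula: t_s = B * (V/A)^n  (Chvorinov's rule, n=2)
Modulus M = V/A = 1156/1364 = 0.847507 cm
M^2 = 0.847507^2 = 0.718268 cm^2
t_s = 3.73 * 0.718268 = 2.6791 s


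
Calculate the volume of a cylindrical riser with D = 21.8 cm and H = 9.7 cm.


Formula: V = pi * (D/2)^2 * H  (cylinder volume)
Radius = D/2 = 21.8/2 = 10.9 cm
V = pi * 10.9^2 * 9.7 = 3620.5504 cm^3


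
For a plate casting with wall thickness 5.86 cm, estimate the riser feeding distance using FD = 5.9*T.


Formula: FD = 5.9 * T  (riser feeding-distance rule)
FD = 5.9 * 5.86 cm = 34.5740 cm


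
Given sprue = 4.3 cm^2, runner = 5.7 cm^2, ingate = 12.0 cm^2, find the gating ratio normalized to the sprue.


Sprue:Runner:Ingate = 1 : 5.7/4.3 : 12.0/4.3 = 1:1.33:2.79


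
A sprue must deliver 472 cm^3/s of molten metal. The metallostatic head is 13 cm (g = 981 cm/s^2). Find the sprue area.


Formula: v = sqrt(2*g*h), A = Q/v
Velocity: v = sqrt(2 * 981 * 13) = sqrt(25506) = 159.7060 cm/s
Sprue area: A = Q / v = 472 / 159.7060 = 2.9554 cm^2

2.9554 cm^2


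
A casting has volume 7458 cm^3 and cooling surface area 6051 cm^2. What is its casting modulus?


Formula: Casting Modulus M = V / A
M = 7458 cm^3 / 6051 cm^2 = 1.2325 cm

Answer: 1.2325 cm


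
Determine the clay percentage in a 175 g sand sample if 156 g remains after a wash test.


Formula: Clay% = (W_total - W_washed) / W_total * 100
Clay mass = 175 - 156 = 19 g
Clay% = 19 / 175 * 100 = 10.8571%

Final answer: 10.8571%


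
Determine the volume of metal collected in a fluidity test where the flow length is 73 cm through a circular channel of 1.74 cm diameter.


Formula: V = pi * (d/2)^2 * L  (cylinder volume)
Radius = 1.74/2 = 0.87 cm
V = pi * 0.87^2 * 73 = 173.5846 cm^3

173.5846 cm^3


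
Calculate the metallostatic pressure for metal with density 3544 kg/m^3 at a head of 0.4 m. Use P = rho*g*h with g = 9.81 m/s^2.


Formula: P = rho * g * h
rho * g = 3544 * 9.81 = 34766.64 N/m^3
P = 34766.64 * 0.4 = 13906.6560 Pa


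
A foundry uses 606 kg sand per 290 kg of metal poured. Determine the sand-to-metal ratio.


Formula: Sand-to-Metal Ratio = W_sand / W_metal
Ratio = 606 kg / 290 kg = 2.0897

Final answer: 2.0897


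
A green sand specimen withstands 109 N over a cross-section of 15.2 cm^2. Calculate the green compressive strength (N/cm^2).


Formula: Compressive Strength = Force / Area
Strength = 109 N / 15.2 cm^2 = 7.1711 N/cm^2

Final answer: 7.1711 N/cm^2


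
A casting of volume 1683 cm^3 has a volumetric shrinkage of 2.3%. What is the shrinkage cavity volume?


Formula: V_shrink = V_casting * shrinkage_pct / 100
V_shrink = 1683 cm^3 * 2.3 / 100 = 38.7090 cm^3

Answer: 38.7090 cm^3


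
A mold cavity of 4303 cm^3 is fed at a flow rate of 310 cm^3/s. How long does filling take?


Formula: t_fill = V_mold / Q_flow
t = 4303 cm^3 / 310 cm^3/s = 13.8806 s

Final answer: 13.8806 s


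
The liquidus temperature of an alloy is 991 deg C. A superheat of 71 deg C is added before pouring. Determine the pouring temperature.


Formula: T_pour = T_melt + Superheat
T_pour = 991 + 71 = 1062 deg C

Answer: 1062 deg C


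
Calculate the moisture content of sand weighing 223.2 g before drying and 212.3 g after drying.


Formula: MC = (W_wet - W_dry) / W_wet * 100
Water mass = 223.2 - 212.3 = 10.9 g
MC = 10.9 / 223.2 * 100 = 4.8835%


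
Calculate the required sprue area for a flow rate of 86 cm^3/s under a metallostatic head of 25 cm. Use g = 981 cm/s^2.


Formula: v = sqrt(2*g*h), A = Q/v
Velocity: v = sqrt(2 * 981 * 25) = sqrt(49050) = 221.4723 cm/s
Sprue area: A = Q / v = 86 / 221.4723 = 0.3883 cm^2

Answer: 0.3883 cm^2
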